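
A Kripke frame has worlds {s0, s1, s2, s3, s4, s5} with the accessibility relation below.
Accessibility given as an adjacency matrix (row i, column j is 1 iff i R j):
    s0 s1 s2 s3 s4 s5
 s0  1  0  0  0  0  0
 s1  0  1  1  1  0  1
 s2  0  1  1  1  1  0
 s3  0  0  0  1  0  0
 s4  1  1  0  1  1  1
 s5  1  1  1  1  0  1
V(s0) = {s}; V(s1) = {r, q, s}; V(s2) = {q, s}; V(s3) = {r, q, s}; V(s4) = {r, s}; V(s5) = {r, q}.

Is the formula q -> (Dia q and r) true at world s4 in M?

Yes

At s4: q is false, Dia q and r is true, so q -> (Dia q and r) is true.
  At s4: Dia q is true, r is true, so Dia q and r is true.
    At s4: Dia q requires q at some successor in {s0, s1, s3, s4, s5}.
      q holds at s1, so Dia q is true at s4.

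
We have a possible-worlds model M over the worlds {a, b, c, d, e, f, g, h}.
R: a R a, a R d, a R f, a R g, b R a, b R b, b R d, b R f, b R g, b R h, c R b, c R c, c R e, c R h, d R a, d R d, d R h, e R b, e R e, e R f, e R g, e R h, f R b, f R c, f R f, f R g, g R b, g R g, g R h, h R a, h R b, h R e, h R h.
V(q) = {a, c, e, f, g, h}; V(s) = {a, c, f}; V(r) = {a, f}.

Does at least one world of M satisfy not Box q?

Yes

Let φ = not Box q. Evaluate φ at each world:
  a (successors {a, d, f, g}): φ is true.
  b (successors {a, b, d, f, g, h}): φ is true.
  c (successors {b, c, e, h}): φ is true.
  d (successors {a, d, h}): φ is true.
  e (successors {b, e, f, g, h}): φ is true.
  f (successors {b, c, f, g}): φ is true.
  g (successors {b, g, h}): φ is true.
  h (successors {a, b, e, h}): φ is true.
Detail at a (witness):
  At a: Box q is false, so not Box q is true.
    At a: Box q requires q at every successor {a, d, f, g}.
      q fails at d, so Box q is false at a.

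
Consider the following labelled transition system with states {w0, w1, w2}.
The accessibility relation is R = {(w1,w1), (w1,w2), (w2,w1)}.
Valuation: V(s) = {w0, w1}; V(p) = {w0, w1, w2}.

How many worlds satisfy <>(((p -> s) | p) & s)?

Let φ = <>(((p -> s) | p) & s). Evaluate φ at each world:
  w0 (successors ∅): φ is false.
  w1 (successors {w1, w2}): φ is true.
  w2 (successors {w1}): φ is true.
For instance, at w1:
  At w1: <>(((p -> s) | p) & s) requires ((p -> s) | p) & s at some successor in {w1, w2}.
    ((p -> s) | p) & s holds at w1, so <>(((p -> s) | p) & s) is true at w1.
Satisfying worlds: {w1, w2}

2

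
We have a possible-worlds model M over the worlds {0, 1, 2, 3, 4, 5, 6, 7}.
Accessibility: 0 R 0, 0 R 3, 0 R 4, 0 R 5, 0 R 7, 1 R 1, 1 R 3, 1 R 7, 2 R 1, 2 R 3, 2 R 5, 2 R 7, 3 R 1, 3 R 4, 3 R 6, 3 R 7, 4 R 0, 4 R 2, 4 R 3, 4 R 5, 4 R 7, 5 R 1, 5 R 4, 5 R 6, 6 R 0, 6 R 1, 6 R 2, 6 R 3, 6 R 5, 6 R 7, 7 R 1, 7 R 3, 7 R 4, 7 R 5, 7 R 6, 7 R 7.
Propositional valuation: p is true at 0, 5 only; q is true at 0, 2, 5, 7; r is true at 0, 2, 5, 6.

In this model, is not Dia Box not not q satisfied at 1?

Yes

At 1: Dia Box not not q is false, so not Dia Box not not q is true.
  At 1: Dia Box not not q requires Box not not q at some successor in {1, 3, 7}.
    At 1: Box not not q is false.
    At 3: Box not not q is false.
    At 7: Box not not q is false.
  So Dia Box not not q is false at 1.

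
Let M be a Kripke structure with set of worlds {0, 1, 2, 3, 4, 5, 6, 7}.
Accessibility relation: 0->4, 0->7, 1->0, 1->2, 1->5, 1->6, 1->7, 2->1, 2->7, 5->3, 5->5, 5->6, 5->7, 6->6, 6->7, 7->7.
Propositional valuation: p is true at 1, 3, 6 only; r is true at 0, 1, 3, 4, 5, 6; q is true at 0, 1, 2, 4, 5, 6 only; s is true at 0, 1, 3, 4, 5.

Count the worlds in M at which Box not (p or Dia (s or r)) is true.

Recall that Box ψ holds at a world iff ψ holds at every accessible world, and Dia ψ holds iff ψ holds at some accessible world.
Let φ = Box not (p or Dia (s or r)). Evaluate φ at each world:
  0 (successors {4, 7}): φ is true.
  1 (successors {0, 2, 5, 6, 7}): φ is false.
  2 (successors {1, 7}): φ is false.
  3 (successors ∅): φ is true.
  4 (successors ∅): φ is true.
  5 (successors {3, 5, 6, 7}): φ is false.
  6 (successors {6, 7}): φ is false.
  7 (successors {7}): φ is true.
For instance, at 5:
  At 5: Box not (p or Dia (s or r)) requires not (p or Dia (s or r)) at every successor {3, 5, 6, 7}.
    not (p or Dia (s or r)) fails at 3, so Box not (p or Dia (s or r)) is false at 5.
      At 3: p or Dia (s or r) is true, so not (p or Dia (s or r)) is false.
Satisfying worlds: {0, 3, 4, 7}

4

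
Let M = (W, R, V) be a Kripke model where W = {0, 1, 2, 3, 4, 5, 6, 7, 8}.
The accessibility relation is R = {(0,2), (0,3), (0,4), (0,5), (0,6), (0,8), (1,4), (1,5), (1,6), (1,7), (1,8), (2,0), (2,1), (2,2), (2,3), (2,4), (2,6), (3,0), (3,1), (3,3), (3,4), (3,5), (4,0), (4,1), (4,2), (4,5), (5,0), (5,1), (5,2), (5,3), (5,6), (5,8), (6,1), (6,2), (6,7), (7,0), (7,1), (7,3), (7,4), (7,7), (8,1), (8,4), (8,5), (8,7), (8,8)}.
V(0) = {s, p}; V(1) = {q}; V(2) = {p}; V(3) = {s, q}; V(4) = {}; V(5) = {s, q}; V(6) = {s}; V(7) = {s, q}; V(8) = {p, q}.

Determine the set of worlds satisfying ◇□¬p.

Let φ = ◇□¬p. Evaluate φ at each world:
  0 (successors {2, 3, 4, 5, 6, 8}): φ is false.
  1 (successors {4, 5, 6, 7, 8}): φ is false.
  2 (successors {0, 1, 2, 3, 4, 6}): φ is false.
  3 (successors {0, 1, 3, 4, 5}): φ is false.
  4 (successors {0, 1, 2, 5}): φ is false.
  5 (successors {0, 1, 2, 3, 6, 8}): φ is false.
  6 (successors {1, 2, 7}): φ is false.
  7 (successors {0, 1, 3, 4, 7}): φ is false.
  8 (successors {1, 4, 5, 7, 8}): φ is false.
For instance, at 7:
  At 7: ◇□¬p requires □¬p at some successor in {0, 1, 3, 4, 7}.
    At 0: □¬p is false.
    At 1: □¬p is false.
    At 3: □¬p is false.
    At 4: □¬p is false.
    At 7: □¬p is false.
  So ◇□¬p is false at 7.
Satisfying worlds: none.

none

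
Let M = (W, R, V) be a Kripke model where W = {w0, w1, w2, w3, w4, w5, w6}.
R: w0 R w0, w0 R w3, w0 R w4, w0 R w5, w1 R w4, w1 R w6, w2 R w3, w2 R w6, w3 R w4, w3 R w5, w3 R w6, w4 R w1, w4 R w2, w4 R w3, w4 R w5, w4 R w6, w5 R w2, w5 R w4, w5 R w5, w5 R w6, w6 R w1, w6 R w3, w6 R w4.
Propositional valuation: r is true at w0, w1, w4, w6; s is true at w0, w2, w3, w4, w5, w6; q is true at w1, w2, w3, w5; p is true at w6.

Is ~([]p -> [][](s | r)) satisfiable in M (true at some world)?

Let φ = ~([]p -> [][](s | r)). Evaluate φ at each world:
  w0 (successors {w0, w3, w4, w5}): φ is false.
  w1 (successors {w4, w6}): φ is false.
  w2 (successors {w3, w6}): φ is false.
  w3 (successors {w4, w5, w6}): φ is false.
  w4 (successors {w1, w2, w3, w5, w6}): φ is false.
  w5 (successors {w2, w4, w5, w6}): φ is false.
  w6 (successors {w1, w3, w4}): φ is false.
For instance, at w5:
  At w5: []p -> [][](s | r) is true, so ~([]p -> [][](s | r)) is false.
    At w5: []p is false, [][](s | r) is true, so []p -> [][](s | r) is true.
      At w5: []p requires p at every successor {w2, w4, w5, w6}.
        p fails at w2, so []p is false at w5.
      At w5: [][](s | r) requires [](s | r) at every successor {w2, w4, w5, w6}.
        At w2: [](s | r) is true.
        At w4: [](s | r) is true.
        At w5: [](s | r) is true.
        At w6: [](s | r) is true.
      So [][](s | r) is true at w5.

No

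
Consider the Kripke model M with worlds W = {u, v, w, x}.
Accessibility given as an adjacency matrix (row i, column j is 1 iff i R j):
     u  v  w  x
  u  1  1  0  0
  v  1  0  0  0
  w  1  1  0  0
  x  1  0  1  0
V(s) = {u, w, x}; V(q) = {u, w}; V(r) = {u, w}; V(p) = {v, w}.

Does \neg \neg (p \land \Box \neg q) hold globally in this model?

No

Let φ = \neg \neg (p \land \Box \neg q). Evaluate φ at each world:
  u (successors {u, v}): φ is false.
  v (successors {u}): φ is false.
  w (successors {u, v}): φ is false.
  x (successors {u, w}): φ is false.
Detail at u (counterexample):
  At u: \neg (p \land \Box \neg q) is true, so \neg \neg (p \land \Box \neg q) is false.
    At u: p \land \Box \neg q is false, so \neg (p \land \Box \neg q) is true.
      At u: p is false, \Box \neg q is false, so p \land \Box \neg q is false.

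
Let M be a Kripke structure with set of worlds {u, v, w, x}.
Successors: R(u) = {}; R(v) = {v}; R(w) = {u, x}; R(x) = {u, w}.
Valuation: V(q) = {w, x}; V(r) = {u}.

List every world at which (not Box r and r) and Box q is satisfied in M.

Let φ = (not Box r and r) and Box q. Evaluate φ at each world:
  u (successors ∅): φ is false.
  v (successors {v}): φ is false.
  w (successors {u, x}): φ is false.
  x (successors {u, w}): φ is false.
For instance, at w:
  At w: not Box r and r is false, Box q is false, so (not Box r and r) and Box q is false.
    At w: not Box r is true, r is false, so not Box r and r is false.
      At w: Box r is false, so not Box r is true.
    At w: Box q requires q at every successor {u, x}.
      q fails at u, so Box q is false at w.
Satisfying worlds: none.

none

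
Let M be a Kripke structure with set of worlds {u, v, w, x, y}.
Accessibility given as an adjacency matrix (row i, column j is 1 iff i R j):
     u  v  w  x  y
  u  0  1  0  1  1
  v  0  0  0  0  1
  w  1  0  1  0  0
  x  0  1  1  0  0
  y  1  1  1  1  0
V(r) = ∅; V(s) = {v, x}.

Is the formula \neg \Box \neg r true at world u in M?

Recall that \Box ψ holds at a world iff ψ holds at every accessible world, and \Diamond ψ holds iff ψ holds at some accessible world.
At u: \Box \neg r is true, so \neg \Box \neg r is false.
  At u: \Box \neg r requires \neg r at every successor {v, x, y}.
    At v: \neg r is true.
    At x: \neg r is true.
    At y: \neg r is true.
  So \Box \neg r is true at u.

No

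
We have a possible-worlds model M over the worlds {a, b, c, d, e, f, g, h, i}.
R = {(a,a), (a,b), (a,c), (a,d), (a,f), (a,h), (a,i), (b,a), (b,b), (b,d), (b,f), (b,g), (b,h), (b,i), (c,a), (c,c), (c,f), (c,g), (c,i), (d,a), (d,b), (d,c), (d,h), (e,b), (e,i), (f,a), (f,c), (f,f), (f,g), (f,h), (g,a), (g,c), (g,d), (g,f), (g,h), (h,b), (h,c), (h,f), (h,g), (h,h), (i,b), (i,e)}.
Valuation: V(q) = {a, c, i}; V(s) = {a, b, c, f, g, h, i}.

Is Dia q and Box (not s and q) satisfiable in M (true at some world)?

No

Let φ = Dia q and Box (not s and q). Evaluate φ at each world:
  a (successors {a, b, c, d, f, h, i}): φ is false.
  b (successors {a, b, d, f, g, h, i}): φ is false.
  c (successors {a, c, f, g, i}): φ is false.
  d (successors {a, b, c, h}): φ is false.
  e (successors {b, i}): φ is false.
  f (successors {a, c, f, g, h}): φ is false.
  g (successors {a, c, d, f, h}): φ is false.
  h (successors {b, c, f, g, h}): φ is false.
  i (successors {b, e}): φ is false.
For instance, at i:
  At i: Dia q is false, Box (not s and q) is false, so Dia q and Box (not s and q) is false.
    At i: Dia q requires q at some successor in {b, e}.
      At b: q is false.
      At e: q is false.
    So Dia q is false at i.
    At i: Box (not s and q) requires not s and q at every successor {b, e}.
      not s and q fails at b, so Box (not s and q) is false at i.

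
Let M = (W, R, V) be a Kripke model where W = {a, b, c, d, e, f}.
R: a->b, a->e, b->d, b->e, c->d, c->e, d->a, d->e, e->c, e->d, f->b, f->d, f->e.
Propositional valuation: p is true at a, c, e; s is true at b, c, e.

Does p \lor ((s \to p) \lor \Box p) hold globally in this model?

Let φ = p \lor ((s \to p) \lor \Box p). Evaluate φ at each world:
  a (successors {b, e}): φ is true.
  b (successors {d, e}): φ is false.
  c (successors {d, e}): φ is true.
  d (successors {a, e}): φ is true.
  e (successors {c, d}): φ is true.
  f (successors {b, d, e}): φ is true.
Detail at b (counterexample):
  At b: p is false, (s \to p) \lor \Box p is false, so p \lor ((s \to p) \lor \Box p) is false.
    At b: s \to p is false, \Box p is false, so (s \to p) \lor \Box p is false.
      At b: \Box p requires p at every successor {d, e}.
        p fails at d, so \Box p is false at b.

No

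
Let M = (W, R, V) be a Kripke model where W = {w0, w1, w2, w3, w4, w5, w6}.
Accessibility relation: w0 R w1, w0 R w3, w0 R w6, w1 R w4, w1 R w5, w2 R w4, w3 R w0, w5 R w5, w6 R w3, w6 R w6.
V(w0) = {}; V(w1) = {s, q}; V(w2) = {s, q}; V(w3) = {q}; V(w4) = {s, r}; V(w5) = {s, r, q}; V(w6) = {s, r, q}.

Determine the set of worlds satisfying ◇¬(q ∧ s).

w0, w1, w2, w3, w6

Recall that ◇ψ holds at a world iff ψ holds at some accessible world.
Let φ = ◇¬(q ∧ s). Evaluate φ at each world:
  w0 (successors {w1, w3, w6}): φ is true.
  w1 (successors {w4, w5}): φ is true.
  w2 (successors {w4}): φ is true.
  w3 (successors {w0}): φ is true.
  w4 (successors ∅): φ is false.
  w5 (successors {w5}): φ is false.
  w6 (successors {w3, w6}): φ is true.
For instance, at w3:
  At w3: ◇¬(q ∧ s) requires ¬(q ∧ s) at some successor in {w0}.
    ¬(q ∧ s) holds at w0, so ◇¬(q ∧ s) is true at w3.
Satisfying worlds: {w0, w1, w2, w3, w6}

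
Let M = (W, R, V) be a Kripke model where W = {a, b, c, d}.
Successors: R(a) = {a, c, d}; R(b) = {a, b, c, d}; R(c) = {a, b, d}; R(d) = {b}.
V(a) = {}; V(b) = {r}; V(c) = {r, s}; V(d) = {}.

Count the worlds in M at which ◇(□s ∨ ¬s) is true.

Let φ = ◇(□s ∨ ¬s). Evaluate φ at each world:
  a (successors {a, c, d}): φ is true.
  b (successors {a, b, c, d}): φ is true.
  c (successors {a, b, d}): φ is true.
  d (successors {b}): φ is true.
For instance, at d:
  At d: ◇(□s ∨ ¬s) requires □s ∨ ¬s at some successor in {b}.
    □s ∨ ¬s holds at b, so ◇(□s ∨ ¬s) is true at d.
      At b: □s is false, ¬s is true, so □s ∨ ¬s is true.
Satisfying worlds: {a, b, c, d}

4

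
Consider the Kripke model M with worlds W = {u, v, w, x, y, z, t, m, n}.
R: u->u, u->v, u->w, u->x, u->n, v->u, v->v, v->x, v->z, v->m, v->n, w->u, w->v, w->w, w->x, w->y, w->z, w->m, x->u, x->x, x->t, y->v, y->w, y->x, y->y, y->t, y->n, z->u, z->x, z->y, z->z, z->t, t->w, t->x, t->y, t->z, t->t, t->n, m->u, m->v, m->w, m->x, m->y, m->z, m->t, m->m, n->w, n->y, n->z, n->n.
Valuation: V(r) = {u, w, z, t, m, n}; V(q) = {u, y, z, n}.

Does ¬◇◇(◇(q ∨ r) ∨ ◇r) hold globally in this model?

Recall that ◇ψ holds at a world iff ψ holds at some accessible world.
Let φ = ¬◇◇(◇(q ∨ r) ∨ ◇r). Evaluate φ at each world:
  u (successors {u, v, w, x, n}): φ is false.
  v (successors {u, v, x, z, m, n}): φ is false.
  w (successors {u, v, w, x, y, z, m}): φ is false.
  x (successors {u, x, t}): φ is false.
  y (successors {v, w, x, y, t, n}): φ is false.
  z (successors {u, x, y, z, t}): φ is false.
  t (successors {w, x, y, z, t, n}): φ is false.
  m (successors {u, v, w, x, y, z, t, m}): φ is false.
  n (successors {w, y, z, n}): φ is false.
Detail at u (counterexample):
  At u: ◇◇(◇(q ∨ r) ∨ ◇r) is true, so ¬◇◇(◇(q ∨ r) ∨ ◇r) is false.
    At u: ◇◇(◇(q ∨ r) ∨ ◇r) requires ◇(◇(q ∨ r) ∨ ◇r) at some successor in {u, v, w, x, n}.
      ◇(◇(q ∨ r) ∨ ◇r) holds at u, so ◇◇(◇(q ∨ r) ∨ ◇r) is true at u.

No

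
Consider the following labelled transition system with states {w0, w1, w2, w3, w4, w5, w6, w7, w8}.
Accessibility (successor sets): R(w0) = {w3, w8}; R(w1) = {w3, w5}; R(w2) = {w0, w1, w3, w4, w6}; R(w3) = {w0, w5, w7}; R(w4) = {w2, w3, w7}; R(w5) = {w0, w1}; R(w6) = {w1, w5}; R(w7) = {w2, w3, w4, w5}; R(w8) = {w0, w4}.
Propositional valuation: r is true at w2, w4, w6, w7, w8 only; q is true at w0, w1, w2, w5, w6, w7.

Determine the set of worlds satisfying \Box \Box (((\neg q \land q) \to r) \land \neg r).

Recall that \Box ψ holds at a world iff ψ holds at every accessible world, and \Diamond ψ holds iff ψ holds at some accessible world.
Let φ = \Box \Box (((\neg q \land q) \to r) \land \neg r). Evaluate φ at each world:
  w0 (successors {w3, w8}): φ is false.
  w1 (successors {w3, w5}): φ is false.
  w2 (successors {w0, w1, w3, w4, w6}): φ is false.
  w3 (successors {w0, w5, w7}): φ is false.
  w4 (successors {w2, w3, w7}): φ is false.
  w5 (successors {w0, w1}): φ is false.
  w6 (successors {w1, w5}): φ is true.
  w7 (successors {w2, w3, w4, w5}): φ is false.
  w8 (successors {w0, w4}): φ is false.
For instance, at w1:
  At w1: \Box \Box (((\neg q \land q) \to r) \land \neg r) requires \Box (((\neg q \land q) \to r) \land \neg r) at every successor {w3, w5}.
    \Box (((\neg q \land q) \to r) \land \neg r) fails at w3, so \Box \Box (((\neg q \land q) \to r) \land \neg r) is false at w1.
      At w3: \Box (((\neg q \land q) \to r) \land \neg r) requires ((\neg q \land q) \to r) \land \neg r at every successor {w0, w5, w7}.
        ((\neg q \land q) \to r) \land \neg r fails at w7, so \Box (((\neg q \land q) \to r) \land \neg r) is false at w3.
Satisfying worlds: {w6}

w6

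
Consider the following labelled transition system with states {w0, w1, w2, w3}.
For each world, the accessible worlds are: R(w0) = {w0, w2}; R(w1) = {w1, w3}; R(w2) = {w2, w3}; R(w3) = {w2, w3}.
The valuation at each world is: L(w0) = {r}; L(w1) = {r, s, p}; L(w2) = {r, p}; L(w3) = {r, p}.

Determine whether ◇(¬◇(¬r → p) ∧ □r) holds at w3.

At w3: ◇(¬◇(¬r → p) ∧ □r) requires ¬◇(¬r → p) ∧ □r at some successor in {w2, w3}.
  At w2: ¬◇(¬r → p) ∧ □r is false.
  At w3: ¬◇(¬r → p) ∧ □r is false.
So ◇(¬◇(¬r → p) ∧ □r) is false at w3.

No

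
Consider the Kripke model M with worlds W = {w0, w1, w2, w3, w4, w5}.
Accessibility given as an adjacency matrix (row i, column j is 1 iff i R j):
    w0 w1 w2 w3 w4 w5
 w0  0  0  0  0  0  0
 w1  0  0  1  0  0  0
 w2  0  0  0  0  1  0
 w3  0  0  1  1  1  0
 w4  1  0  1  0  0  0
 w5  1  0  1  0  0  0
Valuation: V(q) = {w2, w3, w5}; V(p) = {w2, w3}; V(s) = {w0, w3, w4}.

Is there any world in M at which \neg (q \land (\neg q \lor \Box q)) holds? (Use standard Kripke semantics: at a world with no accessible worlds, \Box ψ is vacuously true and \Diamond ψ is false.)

Let φ = \neg (q \land (\neg q \lor \Box q)). Evaluate φ at each world:
  w0 (successors ∅): φ is true.
  w1 (successors {w2}): φ is true.
  w2 (successors {w4}): φ is true.
  w3 (successors {w2, w3, w4}): φ is true.
  w4 (successors {w0, w2}): φ is true.
  w5 (successors {w0, w2}): φ is true.
Detail at w0 (witness):
  At w0: q \land (\neg q \lor \Box q) is false, so \neg (q \land (\neg q \lor \Box q)) is true.
    At w0: q is false, \neg q \lor \Box q is true, so q \land (\neg q \lor \Box q) is false.
      At w0: \neg q is true, \Box q is true, so \neg q \lor \Box q is true.

Yes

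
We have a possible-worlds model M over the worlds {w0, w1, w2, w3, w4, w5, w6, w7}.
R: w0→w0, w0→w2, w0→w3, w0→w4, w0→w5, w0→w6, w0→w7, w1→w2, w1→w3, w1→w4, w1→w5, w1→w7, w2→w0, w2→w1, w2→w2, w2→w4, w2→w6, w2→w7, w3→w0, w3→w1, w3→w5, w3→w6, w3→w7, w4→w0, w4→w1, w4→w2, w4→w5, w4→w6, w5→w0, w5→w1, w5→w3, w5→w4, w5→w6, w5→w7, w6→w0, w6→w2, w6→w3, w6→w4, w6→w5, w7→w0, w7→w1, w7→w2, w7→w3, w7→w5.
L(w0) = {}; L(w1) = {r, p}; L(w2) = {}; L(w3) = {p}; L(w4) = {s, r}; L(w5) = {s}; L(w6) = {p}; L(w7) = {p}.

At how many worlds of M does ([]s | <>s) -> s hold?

Let φ = ([]s | <>s) -> s. Evaluate φ at each world:
  w0 (successors {w0, w2, w3, w4, w5, w6, w7}): φ is false.
  w1 (successors {w2, w3, w4, w5, w7}): φ is false.
  w2 (successors {w0, w1, w2, w4, w6, w7}): φ is false.
  w3 (successors {w0, w1, w5, w6, w7}): φ is false.
  w4 (successors {w0, w1, w2, w5, w6}): φ is true.
  w5 (successors {w0, w1, w3, w4, w6, w7}): φ is true.
  w6 (successors {w0, w2, w3, w4, w5}): φ is false.
  w7 (successors {w0, w1, w2, w3, w5}): φ is false.
For instance, at w0:
  At w0: []s | <>s is true, s is false, so ([]s | <>s) -> s is false.
    At w0: []s is false, <>s is true, so []s | <>s is true.
      At w0: []s requires s at every successor {w0, w2, w3, w4, w5, w6, w7}.
        s fails at w0, so []s is false at w0.
      At w0: <>s requires s at some successor in {w0, w2, w3, w4, w5, w6, w7}.
        s holds at w4, so <>s is true at w0.
Satisfying worlds: {w4, w5}

2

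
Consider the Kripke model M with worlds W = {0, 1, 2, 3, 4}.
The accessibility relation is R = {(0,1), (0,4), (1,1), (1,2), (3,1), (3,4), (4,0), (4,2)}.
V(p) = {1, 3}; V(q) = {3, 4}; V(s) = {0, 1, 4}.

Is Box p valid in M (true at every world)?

Let φ = Box p. Evaluate φ at each world:
  0 (successors {1, 4}): φ is false.
  1 (successors {1, 2}): φ is false.
  2 (successors ∅): φ is true.
  3 (successors {1, 4}): φ is false.
  4 (successors {0, 2}): φ is false.
Detail at 0 (counterexample):
  At 0: Box p requires p at every successor {1, 4}.
    p fails at 4, so Box p is false at 0.

No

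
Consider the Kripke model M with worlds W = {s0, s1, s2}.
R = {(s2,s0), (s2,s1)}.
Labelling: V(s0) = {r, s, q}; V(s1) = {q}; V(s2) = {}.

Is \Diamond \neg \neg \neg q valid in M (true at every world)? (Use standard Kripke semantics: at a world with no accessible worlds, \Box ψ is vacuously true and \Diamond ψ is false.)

Recall that \Diamond ψ holds at a world iff ψ holds at some accessible world.
Let φ = \Diamond \neg \neg \neg q. Evaluate φ at each world:
  s0 (successors ∅): φ is false.
  s1 (successors ∅): φ is false.
  s2 (successors {s0, s1}): φ is false.
Detail at s0 (counterexample):
  At s0: no accessible worlds, so \Diamond \neg \neg \neg q is false.

No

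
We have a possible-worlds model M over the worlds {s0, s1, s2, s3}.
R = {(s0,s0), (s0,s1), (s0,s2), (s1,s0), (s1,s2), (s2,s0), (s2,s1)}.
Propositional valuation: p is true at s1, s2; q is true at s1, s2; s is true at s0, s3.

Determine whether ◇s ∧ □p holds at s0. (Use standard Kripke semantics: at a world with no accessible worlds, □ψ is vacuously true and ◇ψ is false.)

At s0: ◇s is true, □p is false, so ◇s ∧ □p is false.
  At s0: ◇s requires s at some successor in {s0, s1, s2}.
    s holds at s0, so ◇s is true at s0.
  At s0: □p requires p at every successor {s0, s1, s2}.
    p fails at s0, so □p is false at s0.

No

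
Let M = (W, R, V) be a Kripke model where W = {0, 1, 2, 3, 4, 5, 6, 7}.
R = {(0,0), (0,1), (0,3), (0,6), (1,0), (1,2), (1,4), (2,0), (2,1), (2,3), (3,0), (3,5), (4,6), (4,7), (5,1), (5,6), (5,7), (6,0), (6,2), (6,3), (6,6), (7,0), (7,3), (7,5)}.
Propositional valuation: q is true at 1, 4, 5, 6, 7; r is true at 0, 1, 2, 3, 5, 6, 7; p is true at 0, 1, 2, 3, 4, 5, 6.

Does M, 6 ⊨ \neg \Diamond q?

At 6: \Diamond q is true, so \neg \Diamond q is false.
  At 6: \Diamond q requires q at some successor in {0, 2, 3, 6}.
    q holds at 6, so \Diamond q is true at 6.

No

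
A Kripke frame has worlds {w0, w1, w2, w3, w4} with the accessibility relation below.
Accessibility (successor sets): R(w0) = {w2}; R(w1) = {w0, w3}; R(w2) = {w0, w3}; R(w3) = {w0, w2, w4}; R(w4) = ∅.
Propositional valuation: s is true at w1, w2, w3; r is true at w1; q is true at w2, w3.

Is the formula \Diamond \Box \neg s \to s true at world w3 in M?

Recall that \Box ψ holds at a world iff ψ holds at every accessible world, and \Diamond ψ holds iff ψ holds at some accessible world.
At w3: \Diamond \Box \neg s is true, s is true, so \Diamond \Box \neg s \to s is true.
  At w3: \Diamond \Box \neg s requires \Box \neg s at some successor in {w0, w2, w4}.
    \Box \neg s holds at w4, so \Diamond \Box \neg s is true at w3.
      At w4: no accessible worlds, so \Box \neg s holds vacuously.

Yes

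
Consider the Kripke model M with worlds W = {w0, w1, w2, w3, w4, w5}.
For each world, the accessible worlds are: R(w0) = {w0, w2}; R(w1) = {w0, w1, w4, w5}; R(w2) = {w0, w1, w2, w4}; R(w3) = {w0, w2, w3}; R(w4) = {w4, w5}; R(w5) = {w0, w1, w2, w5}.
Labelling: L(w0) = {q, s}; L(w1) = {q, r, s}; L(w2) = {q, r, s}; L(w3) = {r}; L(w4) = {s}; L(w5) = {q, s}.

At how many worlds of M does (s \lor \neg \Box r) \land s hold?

5

Recall that \Box ψ holds at a world iff ψ holds at every accessible world, and \Diamond ψ holds iff ψ holds at some accessible world.
Let φ = (s \lor \neg \Box r) \land s. Evaluate φ at each world:
  w0 (successors {w0, w2}): φ is true.
  w1 (successors {w0, w1, w4, w5}): φ is true.
  w2 (successors {w0, w1, w2, w4}): φ is true.
  w3 (successors {w0, w2, w3}): φ is false.
  w4 (successors {w4, w5}): φ is true.
  w5 (successors {w0, w1, w2, w5}): φ is true.
For instance, at w4:
  At w4: s \lor \neg \Box r is true, s is true, so (s \lor \neg \Box r) \land s is true.
    At w4: s is true, \neg \Box r is true, so s \lor \neg \Box r is true.
      At w4: \Box r is false, so \neg \Box r is true.
Satisfying worlds: {w0, w1, w2, w4, w5}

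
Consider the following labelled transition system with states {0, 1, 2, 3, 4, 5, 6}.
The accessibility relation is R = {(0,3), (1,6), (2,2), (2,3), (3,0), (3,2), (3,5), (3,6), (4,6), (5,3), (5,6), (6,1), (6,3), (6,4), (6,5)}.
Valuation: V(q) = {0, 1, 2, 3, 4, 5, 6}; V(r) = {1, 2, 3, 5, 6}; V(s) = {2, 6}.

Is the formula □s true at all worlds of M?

No

Recall that □ψ holds at a world iff ψ holds at every accessible world, and ◇ψ holds iff ψ holds at some accessible world.
Let φ = □s. Evaluate φ at each world:
  0 (successors {3}): φ is false.
  1 (successors {6}): φ is true.
  2 (successors {2, 3}): φ is false.
  3 (successors {0, 2, 5, 6}): φ is false.
  4 (successors {6}): φ is true.
  5 (successors {3, 6}): φ is false.
  6 (successors {1, 3, 4, 5}): φ is false.
Detail at 0 (counterexample):
  At 0: □s requires s at every successor {3}.
    s fails at 3, so □s is false at 0.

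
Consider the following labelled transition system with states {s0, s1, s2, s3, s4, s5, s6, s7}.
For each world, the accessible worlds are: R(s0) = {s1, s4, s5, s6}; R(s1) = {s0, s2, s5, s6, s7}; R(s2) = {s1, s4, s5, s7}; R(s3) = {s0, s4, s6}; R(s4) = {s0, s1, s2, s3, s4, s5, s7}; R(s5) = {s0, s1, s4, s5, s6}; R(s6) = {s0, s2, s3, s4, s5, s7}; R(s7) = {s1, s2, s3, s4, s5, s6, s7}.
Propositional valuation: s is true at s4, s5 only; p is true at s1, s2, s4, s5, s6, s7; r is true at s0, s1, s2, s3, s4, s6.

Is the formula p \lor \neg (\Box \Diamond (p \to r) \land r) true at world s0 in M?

No

At s0: p is false, \neg (\Box \Diamond (p \to r) \land r) is false, so p \lor \neg (\Box \Diamond (p \to r) \land r) is false.
  At s0: \Box \Diamond (p \to r) \land r is true, so \neg (\Box \Diamond (p \to r) \land r) is false.
    At s0: \Box \Diamond (p \to r) is true, r is true, so \Box \Diamond (p \to r) \land r is true.
      At s0: \Box \Diamond (p \to r) requires \Diamond (p \to r) at every successor {s1, s4, s5, s6}.
        At s1: \Diamond (p \to r) is true.
        At s4: \Diamond (p \to r) is true.
        At s5: \Diamond (p \to r) is true.
        At s6: \Diamond (p \to r) is true.
      So \Box \Diamond (p \to r) is true at s0.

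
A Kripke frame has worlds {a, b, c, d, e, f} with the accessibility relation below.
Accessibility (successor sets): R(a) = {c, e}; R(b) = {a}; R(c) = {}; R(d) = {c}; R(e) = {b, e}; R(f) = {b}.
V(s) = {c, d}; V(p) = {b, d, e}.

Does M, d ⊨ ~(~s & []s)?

At d: ~s & []s is false, so ~(~s & []s) is true.
  At d: ~s is false, []s is true, so ~s & []s is false.
    At d: []s requires s at every successor {c}.
      At c: s is true.
    So []s is true at d.

Yes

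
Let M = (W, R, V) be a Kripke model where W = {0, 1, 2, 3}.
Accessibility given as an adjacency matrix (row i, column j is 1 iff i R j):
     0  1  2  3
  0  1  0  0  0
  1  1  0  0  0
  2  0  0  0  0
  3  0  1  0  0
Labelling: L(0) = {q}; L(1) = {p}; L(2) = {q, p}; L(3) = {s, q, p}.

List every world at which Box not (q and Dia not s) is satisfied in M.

2, 3

Recall that Box ψ holds at a world iff ψ holds at every accessible world, and Dia ψ holds iff ψ holds at some accessible world.
Let φ = Box not (q and Dia not s). Evaluate φ at each world:
  0 (successors {0}): φ is false.
  1 (successors {0}): φ is false.
  2 (successors ∅): φ is true.
  3 (successors {1}): φ is true.
For instance, at 3:
  At 3: Box not (q and Dia not s) requires not (q and Dia not s) at every successor {1}.
      At 1: q and Dia not s is false, so not (q and Dia not s) is true.
  So Box not (q and Dia not s) is true at 3.
Satisfying worlds: {2, 3}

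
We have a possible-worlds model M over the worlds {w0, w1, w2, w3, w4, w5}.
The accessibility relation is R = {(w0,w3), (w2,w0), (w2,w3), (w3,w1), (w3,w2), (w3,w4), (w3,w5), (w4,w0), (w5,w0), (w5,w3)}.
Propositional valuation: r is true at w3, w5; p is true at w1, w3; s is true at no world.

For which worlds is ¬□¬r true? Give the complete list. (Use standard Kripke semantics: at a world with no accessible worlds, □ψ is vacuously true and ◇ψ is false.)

w0, w2, w3, w5

Recall that □ψ holds at a world iff ψ holds at every accessible world, and ◇ψ holds iff ψ holds at some accessible world.
Let φ = ¬□¬r. Evaluate φ at each world:
  w0 (successors {w3}): φ is true.
  w1 (successors ∅): φ is false.
  w2 (successors {w0, w3}): φ is true.
  w3 (successors {w1, w2, w4, w5}): φ is true.
  w4 (successors {w0}): φ is false.
  w5 (successors {w0, w3}): φ is true.
For instance, at w5:
  At w5: □¬r is false, so ¬□¬r is true.
    At w5: □¬r requires ¬r at every successor {w0, w3}.
      ¬r fails at w3, so □¬r is false at w5.
Satisfying worlds: {w0, w2, w3, w5}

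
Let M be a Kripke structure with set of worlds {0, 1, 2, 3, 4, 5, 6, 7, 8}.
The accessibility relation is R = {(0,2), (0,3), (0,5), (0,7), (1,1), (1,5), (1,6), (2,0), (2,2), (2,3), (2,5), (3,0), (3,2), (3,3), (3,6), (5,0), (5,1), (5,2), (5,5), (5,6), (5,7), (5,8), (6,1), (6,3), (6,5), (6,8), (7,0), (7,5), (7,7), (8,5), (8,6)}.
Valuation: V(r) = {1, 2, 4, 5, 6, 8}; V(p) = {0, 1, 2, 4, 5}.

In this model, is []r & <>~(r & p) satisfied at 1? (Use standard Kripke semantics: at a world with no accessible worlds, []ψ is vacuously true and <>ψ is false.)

At 1: []r is true, <>~(r & p) is true, so []r & <>~(r & p) is true.
  At 1: []r requires r at every successor {1, 5, 6}.
    At 1: r is true.
    At 5: r is true.
    At 6: r is true.
  So []r is true at 1.
  At 1: <>~(r & p) requires ~(r & p) at some successor in {1, 5, 6}.
    ~(r & p) holds at 6, so <>~(r & p) is true at 1.

Yes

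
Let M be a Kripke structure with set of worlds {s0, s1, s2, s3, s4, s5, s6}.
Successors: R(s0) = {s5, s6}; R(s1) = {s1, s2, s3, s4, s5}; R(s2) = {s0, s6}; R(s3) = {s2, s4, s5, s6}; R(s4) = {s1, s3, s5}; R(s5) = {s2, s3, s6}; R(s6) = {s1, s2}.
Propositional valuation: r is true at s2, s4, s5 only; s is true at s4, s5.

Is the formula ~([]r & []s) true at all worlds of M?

Recall that []ψ holds at a world iff ψ holds at every accessible world, and <>ψ holds iff ψ holds at some accessible world.
Let φ = ~([]r & []s). Evaluate φ at each world:
  s0 (successors {s5, s6}): φ is true.
  s1 (successors {s1, s2, s3, s4, s5}): φ is true.
  s2 (successors {s0, s6}): φ is true.
  s3 (successors {s2, s4, s5, s6}): φ is true.
  s4 (successors {s1, s3, s5}): φ is true.
  s5 (successors {s2, s3, s6}): φ is true.
  s6 (successors {s1, s2}): φ is true.
For instance, at s0:
  At s0: []r & []s is false, so ~([]r & []s) is true.
    At s0: []r is false, []s is false, so []r & []s is false.
      At s0: []r requires r at every successor {s5, s6}.
        r fails at s6, so []r is false at s0.
      At s0: []s requires s at every successor {s5, s6}.
        s fails at s6, so []s is false at s0.

Yes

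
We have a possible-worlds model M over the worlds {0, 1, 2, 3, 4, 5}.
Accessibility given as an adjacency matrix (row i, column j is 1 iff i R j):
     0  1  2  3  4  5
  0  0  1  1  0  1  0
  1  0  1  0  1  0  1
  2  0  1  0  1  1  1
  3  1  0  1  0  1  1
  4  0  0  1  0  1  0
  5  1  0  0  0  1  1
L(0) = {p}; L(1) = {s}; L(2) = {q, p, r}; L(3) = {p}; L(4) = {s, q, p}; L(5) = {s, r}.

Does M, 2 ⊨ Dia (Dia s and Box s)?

At 2: Dia (Dia s and Box s) requires Dia s and Box s at some successor in {1, 3, 4, 5}.
  At 1: Dia s and Box s is false.
  At 3: Dia s and Box s is false.
  At 4: Dia s and Box s is false.
  At 5: Dia s and Box s is false.
So Dia (Dia s and Box s) is false at 2.

No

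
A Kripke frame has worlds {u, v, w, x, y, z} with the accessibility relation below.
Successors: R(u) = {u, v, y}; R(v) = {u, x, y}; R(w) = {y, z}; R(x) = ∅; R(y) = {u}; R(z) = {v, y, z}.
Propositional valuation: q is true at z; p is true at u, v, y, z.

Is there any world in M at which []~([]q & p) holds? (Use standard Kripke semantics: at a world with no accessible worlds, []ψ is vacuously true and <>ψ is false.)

Recall that []ψ holds at a world iff ψ holds at every accessible world, and <>ψ holds iff ψ holds at some accessible world.
Let φ = []~([]q & p). Evaluate φ at each world:
  u (successors {u, v, y}): φ is true.
  v (successors {u, x, y}): φ is true.
  w (successors {y, z}): φ is true.
  x (successors ∅): φ is true.
  y (successors {u}): φ is true.
  z (successors {v, y, z}): φ is true.
Detail at u (witness):
  At u: []~([]q & p) requires ~([]q & p) at every successor {u, v, y}.
      At u: []q & p is false, so ~([]q & p) is true.
      At v: []q & p is false, so ~([]q & p) is true.
      At y: []q & p is false, so ~([]q & p) is true.
  So []~([]q & p) is true at u.

Yes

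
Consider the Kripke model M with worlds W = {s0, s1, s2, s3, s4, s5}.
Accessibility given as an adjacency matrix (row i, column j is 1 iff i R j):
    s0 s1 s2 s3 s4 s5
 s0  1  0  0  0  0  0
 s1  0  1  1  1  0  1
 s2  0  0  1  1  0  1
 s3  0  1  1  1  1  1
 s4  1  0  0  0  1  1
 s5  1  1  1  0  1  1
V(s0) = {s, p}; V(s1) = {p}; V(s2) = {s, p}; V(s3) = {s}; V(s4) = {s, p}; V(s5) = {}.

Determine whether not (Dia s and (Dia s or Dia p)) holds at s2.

Recall that Dia ψ holds at a world iff ψ holds at some accessible world.
At s2: Dia s and (Dia s or Dia p) is true, so not (Dia s and (Dia s or Dia p)) is false.
  At s2: Dia s is true, Dia s or Dia p is true, so Dia s and (Dia s or Dia p) is true.
    At s2: Dia s requires s at some successor in {s2, s3, s5}.
      s holds at s2, so Dia s is true at s2.
    At s2: Dia s is true, Dia p is true, so Dia s or Dia p is true.
      At s2: Dia s requires s at some successor in {s2, s3, s5}.
        s holds at s2, so Dia s is true at s2.
      At s2: Dia p requires p at some successor in {s2, s3, s5}.
        p holds at s2, so Dia p is true at s2.

No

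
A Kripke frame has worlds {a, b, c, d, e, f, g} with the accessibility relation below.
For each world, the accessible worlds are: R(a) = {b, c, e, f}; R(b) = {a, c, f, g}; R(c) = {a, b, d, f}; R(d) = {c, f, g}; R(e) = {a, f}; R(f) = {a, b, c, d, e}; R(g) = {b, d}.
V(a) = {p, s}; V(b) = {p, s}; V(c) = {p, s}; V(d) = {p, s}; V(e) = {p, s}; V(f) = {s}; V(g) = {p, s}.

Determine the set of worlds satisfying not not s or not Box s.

a, b, c, d, e, f, g

Recall that Box ψ holds at a world iff ψ holds at every accessible world, and Dia ψ holds iff ψ holds at some accessible world.
Let φ = not not s or not Box s. Evaluate φ at each world:
  a (successors {b, c, e, f}): φ is true.
  b (successors {a, c, f, g}): φ is true.
  c (successors {a, b, d, f}): φ is true.
  d (successors {c, f, g}): φ is true.
  e (successors {a, f}): φ is true.
  f (successors {a, b, c, d, e}): φ is true.
  g (successors {b, d}): φ is true.
For instance, at c:
  At c: not not s is true, not Box s is false, so not not s or not Box s is true.
    At c: Box s is true, so not Box s is false.
      At c: Box s requires s at every successor {a, b, d, f}.
        At a: s is true.
        At b: s is true.
        At d: s is true.
        At f: s is true.
      So Box s is true at c.
Satisfying worlds: {a, b, c, d, e, f, g}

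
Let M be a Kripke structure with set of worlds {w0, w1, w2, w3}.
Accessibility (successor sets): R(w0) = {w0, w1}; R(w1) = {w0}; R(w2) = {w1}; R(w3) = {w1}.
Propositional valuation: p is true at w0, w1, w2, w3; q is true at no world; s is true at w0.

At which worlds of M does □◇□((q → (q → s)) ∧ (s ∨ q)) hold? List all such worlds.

Let φ = □◇□((q → (q → s)) ∧ (s ∨ q)). Evaluate φ at each world:
  w0 (successors {w0, w1}): φ is false.
  w1 (successors {w0}): φ is true.
  w2 (successors {w1}): φ is false.
  w3 (successors {w1}): φ is false.
For instance, at w3:
  At w3: □◇□((q → (q → s)) ∧ (s ∨ q)) requires ◇□((q → (q → s)) ∧ (s ∨ q)) at every successor {w1}.
    ◇□((q → (q → s)) ∧ (s ∨ q)) fails at w1, so □◇□((q → (q → s)) ∧ (s ∨ q)) is false at w3.
      At w1: ◇□((q → (q → s)) ∧ (s ∨ q)) requires □((q → (q → s)) ∧ (s ∨ q)) at some successor in {w0}.
        At w0: □((q → (q → s)) ∧ (s ∨ q)) is false.
      So ◇□((q → (q → s)) ∧ (s ∨ q)) is false at w1.
Satisfying worlds: {w1}

w1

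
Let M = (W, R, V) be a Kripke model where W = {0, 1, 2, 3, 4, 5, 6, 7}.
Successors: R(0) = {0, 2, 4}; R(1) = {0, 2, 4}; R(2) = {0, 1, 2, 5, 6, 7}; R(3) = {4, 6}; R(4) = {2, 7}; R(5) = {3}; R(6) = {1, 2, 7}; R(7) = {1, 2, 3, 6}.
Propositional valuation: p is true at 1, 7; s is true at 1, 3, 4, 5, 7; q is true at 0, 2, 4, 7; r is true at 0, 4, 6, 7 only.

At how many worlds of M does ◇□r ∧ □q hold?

Recall that □ψ holds at a world iff ψ holds at every accessible world, and ◇ψ holds iff ψ holds at some accessible world.
Let φ = ◇□r ∧ □q. Evaluate φ at each world:
  0 (successors {0, 2, 4}): φ is false.
  1 (successors {0, 2, 4}): φ is false.
  2 (successors {0, 1, 2, 5, 6, 7}): φ is false.
  3 (successors {4, 6}): φ is false.
  4 (successors {2, 7}): φ is false.
  5 (successors {3}): φ is false.
  6 (successors {1, 2, 7}): φ is false.
  7 (successors {1, 2, 3, 6}): φ is false.
For instance, at 3:
  At 3: ◇□r is false, □q is false, so ◇□r ∧ □q is false.
    At 3: ◇□r requires □r at some successor in {4, 6}.
      At 4: □r is false.
      At 6: □r is false.
    So ◇□r is false at 3.
    At 3: □q requires q at every successor {4, 6}.
      q fails at 6, so □q is false at 3.
Satisfying worlds: none.

0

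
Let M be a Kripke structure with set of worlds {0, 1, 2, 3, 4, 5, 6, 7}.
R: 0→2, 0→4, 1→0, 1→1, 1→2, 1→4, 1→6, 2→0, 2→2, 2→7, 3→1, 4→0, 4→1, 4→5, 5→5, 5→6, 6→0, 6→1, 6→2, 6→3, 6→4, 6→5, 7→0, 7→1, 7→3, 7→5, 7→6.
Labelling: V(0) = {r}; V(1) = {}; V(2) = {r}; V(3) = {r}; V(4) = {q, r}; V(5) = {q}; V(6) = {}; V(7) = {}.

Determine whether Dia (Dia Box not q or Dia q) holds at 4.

Yes

At 4: Dia (Dia Box not q or Dia q) requires Dia Box not q or Dia q at some successor in {0, 1, 5}.
  Dia Box not q or Dia q holds at 0, so Dia (Dia Box not q or Dia q) is true at 4.
    At 0: Dia Box not q is true, Dia q is true, so Dia Box not q or Dia q is true.
      At 0: Dia Box not q requires Box not q at some successor in {2, 4}.
        Box not q holds at 2, so Dia Box not q is true at 0.
      At 0: Dia q requires q at some successor in {2, 4}.
        q holds at 4, so Dia q is true at 0.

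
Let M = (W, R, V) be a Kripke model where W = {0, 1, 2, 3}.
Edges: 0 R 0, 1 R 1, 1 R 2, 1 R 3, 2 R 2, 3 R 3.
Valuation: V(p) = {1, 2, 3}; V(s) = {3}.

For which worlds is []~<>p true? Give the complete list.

Recall that []ψ holds at a world iff ψ holds at every accessible world, and <>ψ holds iff ψ holds at some accessible world.
Let φ = []~<>p. Evaluate φ at each world:
  0 (successors {0}): φ is true.
  1 (successors {1, 2, 3}): φ is false.
  2 (successors {2}): φ is false.
  3 (successors {3}): φ is false.
For instance, at 3:
  At 3: []~<>p requires ~<>p at every successor {3}.
    ~<>p fails at 3, so []~<>p is false at 3.
      At 3: <>p is true, so ~<>p is false.
Satisfying worlds: {0}

0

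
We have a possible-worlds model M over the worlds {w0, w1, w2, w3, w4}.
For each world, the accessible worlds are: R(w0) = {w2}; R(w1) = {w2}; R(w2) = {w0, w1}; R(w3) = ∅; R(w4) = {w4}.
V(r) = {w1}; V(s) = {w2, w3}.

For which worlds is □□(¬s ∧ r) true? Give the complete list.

w3

Let φ = □□(¬s ∧ r). Evaluate φ at each world:
  w0 (successors {w2}): φ is false.
  w1 (successors {w2}): φ is false.
  w2 (successors {w0, w1}): φ is false.
  w3 (successors ∅): φ is true.
  w4 (successors {w4}): φ is false.
For instance, at w1:
  At w1: □□(¬s ∧ r) requires □(¬s ∧ r) at every successor {w2}.
    □(¬s ∧ r) fails at w2, so □□(¬s ∧ r) is false at w1.
      At w2: □(¬s ∧ r) requires ¬s ∧ r at every successor {w0, w1}.
        ¬s ∧ r fails at w0, so □(¬s ∧ r) is false at w2.
Satisfying worlds: {w3}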